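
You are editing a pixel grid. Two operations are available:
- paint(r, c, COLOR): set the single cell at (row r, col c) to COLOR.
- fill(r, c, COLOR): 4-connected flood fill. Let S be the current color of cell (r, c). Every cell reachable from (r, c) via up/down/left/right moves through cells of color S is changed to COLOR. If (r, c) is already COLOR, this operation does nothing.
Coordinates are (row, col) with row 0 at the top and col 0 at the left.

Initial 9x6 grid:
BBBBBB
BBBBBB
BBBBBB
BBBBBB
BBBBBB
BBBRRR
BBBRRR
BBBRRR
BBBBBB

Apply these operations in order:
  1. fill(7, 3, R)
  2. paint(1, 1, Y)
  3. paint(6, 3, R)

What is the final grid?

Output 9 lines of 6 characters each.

Answer: BBBBBB
BYBBBB
BBBBBB
BBBBBB
BBBBBB
BBBRRR
BBBRRR
BBBRRR
BBBBBB

Derivation:
After op 1 fill(7,3,R) [0 cells changed]:
BBBBBB
BBBBBB
BBBBBB
BBBBBB
BBBBBB
BBBRRR
BBBRRR
BBBRRR
BBBBBB
After op 2 paint(1,1,Y):
BBBBBB
BYBBBB
BBBBBB
BBBBBB
BBBBBB
BBBRRR
BBBRRR
BBBRRR
BBBBBB
After op 3 paint(6,3,R):
BBBBBB
BYBBBB
BBBBBB
BBBBBB
BBBBBB
BBBRRR
BBBRRR
BBBRRR
BBBBBB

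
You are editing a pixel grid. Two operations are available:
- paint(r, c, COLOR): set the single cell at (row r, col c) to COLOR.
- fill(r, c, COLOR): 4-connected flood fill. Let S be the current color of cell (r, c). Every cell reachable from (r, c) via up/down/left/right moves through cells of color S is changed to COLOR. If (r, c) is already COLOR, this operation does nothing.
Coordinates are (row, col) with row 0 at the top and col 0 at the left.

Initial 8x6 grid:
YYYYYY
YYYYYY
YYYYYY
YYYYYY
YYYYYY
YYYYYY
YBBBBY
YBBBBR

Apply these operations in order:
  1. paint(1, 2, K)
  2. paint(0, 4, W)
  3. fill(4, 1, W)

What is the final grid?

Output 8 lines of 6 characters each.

Answer: WWWWWW
WWKWWW
WWWWWW
WWWWWW
WWWWWW
WWWWWW
WBBBBW
WBBBBR

Derivation:
After op 1 paint(1,2,K):
YYYYYY
YYKYYY
YYYYYY
YYYYYY
YYYYYY
YYYYYY
YBBBBY
YBBBBR
After op 2 paint(0,4,W):
YYYYWY
YYKYYY
YYYYYY
YYYYYY
YYYYYY
YYYYYY
YBBBBY
YBBBBR
After op 3 fill(4,1,W) [37 cells changed]:
WWWWWW
WWKWWW
WWWWWW
WWWWWW
WWWWWW
WWWWWW
WBBBBW
WBBBBR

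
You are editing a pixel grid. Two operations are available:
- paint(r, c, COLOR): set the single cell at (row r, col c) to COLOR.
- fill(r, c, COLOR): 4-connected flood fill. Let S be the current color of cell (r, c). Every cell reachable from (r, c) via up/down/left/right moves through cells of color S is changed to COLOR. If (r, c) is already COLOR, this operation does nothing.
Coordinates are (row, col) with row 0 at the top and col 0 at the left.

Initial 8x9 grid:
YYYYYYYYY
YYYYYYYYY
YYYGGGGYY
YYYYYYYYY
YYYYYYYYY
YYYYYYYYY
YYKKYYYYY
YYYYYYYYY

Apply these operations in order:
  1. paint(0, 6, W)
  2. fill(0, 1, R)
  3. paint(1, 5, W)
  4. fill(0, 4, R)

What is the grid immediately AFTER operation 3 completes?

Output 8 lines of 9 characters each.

Answer: RRRRRRWRR
RRRRRWRRR
RRRGGGGRR
RRRRRRRRR
RRRRRRRRR
RRRRRRRRR
RRKKRRRRR
RRRRRRRRR

Derivation:
After op 1 paint(0,6,W):
YYYYYYWYY
YYYYYYYYY
YYYGGGGYY
YYYYYYYYY
YYYYYYYYY
YYYYYYYYY
YYKKYYYYY
YYYYYYYYY
After op 2 fill(0,1,R) [65 cells changed]:
RRRRRRWRR
RRRRRRRRR
RRRGGGGRR
RRRRRRRRR
RRRRRRRRR
RRRRRRRRR
RRKKRRRRR
RRRRRRRRR
After op 3 paint(1,5,W):
RRRRRRWRR
RRRRRWRRR
RRRGGGGRR
RRRRRRRRR
RRRRRRRRR
RRRRRRRRR
RRKKRRRRR
RRRRRRRRR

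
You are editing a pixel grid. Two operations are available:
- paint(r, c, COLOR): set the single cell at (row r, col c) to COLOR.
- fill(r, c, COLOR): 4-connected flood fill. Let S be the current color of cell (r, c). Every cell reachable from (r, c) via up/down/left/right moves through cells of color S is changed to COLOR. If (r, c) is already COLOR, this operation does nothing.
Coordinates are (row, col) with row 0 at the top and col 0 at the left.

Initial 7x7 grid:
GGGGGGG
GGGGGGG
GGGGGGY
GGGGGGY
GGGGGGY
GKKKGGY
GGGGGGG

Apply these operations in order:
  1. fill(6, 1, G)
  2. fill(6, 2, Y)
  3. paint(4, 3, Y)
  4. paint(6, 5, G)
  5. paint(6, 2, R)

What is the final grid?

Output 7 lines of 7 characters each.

After op 1 fill(6,1,G) [0 cells changed]:
GGGGGGG
GGGGGGG
GGGGGGY
GGGGGGY
GGGGGGY
GKKKGGY
GGGGGGG
After op 2 fill(6,2,Y) [42 cells changed]:
YYYYYYY
YYYYYYY
YYYYYYY
YYYYYYY
YYYYYYY
YKKKYYY
YYYYYYY
After op 3 paint(4,3,Y):
YYYYYYY
YYYYYYY
YYYYYYY
YYYYYYY
YYYYYYY
YKKKYYY
YYYYYYY
After op 4 paint(6,5,G):
YYYYYYY
YYYYYYY
YYYYYYY
YYYYYYY
YYYYYYY
YKKKYYY
YYYYYGY
After op 5 paint(6,2,R):
YYYYYYY
YYYYYYY
YYYYYYY
YYYYYYY
YYYYYYY
YKKKYYY
YYRYYGY

Answer: YYYYYYY
YYYYYYY
YYYYYYY
YYYYYYY
YYYYYYY
YKKKYYY
YYRYYGY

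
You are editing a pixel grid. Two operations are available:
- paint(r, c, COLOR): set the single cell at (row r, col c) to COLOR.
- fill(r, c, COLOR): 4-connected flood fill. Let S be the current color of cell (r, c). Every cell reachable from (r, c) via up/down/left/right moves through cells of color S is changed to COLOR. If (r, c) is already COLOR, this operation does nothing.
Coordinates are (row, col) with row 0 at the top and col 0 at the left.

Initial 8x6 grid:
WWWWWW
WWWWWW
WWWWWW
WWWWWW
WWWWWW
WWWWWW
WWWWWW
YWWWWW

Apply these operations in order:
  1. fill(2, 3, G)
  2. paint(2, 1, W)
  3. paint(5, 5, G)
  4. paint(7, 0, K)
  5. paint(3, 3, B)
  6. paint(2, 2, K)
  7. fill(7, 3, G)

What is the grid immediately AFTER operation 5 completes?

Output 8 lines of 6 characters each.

After op 1 fill(2,3,G) [47 cells changed]:
GGGGGG
GGGGGG
GGGGGG
GGGGGG
GGGGGG
GGGGGG
GGGGGG
YGGGGG
After op 2 paint(2,1,W):
GGGGGG
GGGGGG
GWGGGG
GGGGGG
GGGGGG
GGGGGG
GGGGGG
YGGGGG
After op 3 paint(5,5,G):
GGGGGG
GGGGGG
GWGGGG
GGGGGG
GGGGGG
GGGGGG
GGGGGG
YGGGGG
After op 4 paint(7,0,K):
GGGGGG
GGGGGG
GWGGGG
GGGGGG
GGGGGG
GGGGGG
GGGGGG
KGGGGG
After op 5 paint(3,3,B):
GGGGGG
GGGGGG
GWGGGG
GGGBGG
GGGGGG
GGGGGG
GGGGGG
KGGGGG

Answer: GGGGGG
GGGGGG
GWGGGG
GGGBGG
GGGGGG
GGGGGG
GGGGGG
KGGGGG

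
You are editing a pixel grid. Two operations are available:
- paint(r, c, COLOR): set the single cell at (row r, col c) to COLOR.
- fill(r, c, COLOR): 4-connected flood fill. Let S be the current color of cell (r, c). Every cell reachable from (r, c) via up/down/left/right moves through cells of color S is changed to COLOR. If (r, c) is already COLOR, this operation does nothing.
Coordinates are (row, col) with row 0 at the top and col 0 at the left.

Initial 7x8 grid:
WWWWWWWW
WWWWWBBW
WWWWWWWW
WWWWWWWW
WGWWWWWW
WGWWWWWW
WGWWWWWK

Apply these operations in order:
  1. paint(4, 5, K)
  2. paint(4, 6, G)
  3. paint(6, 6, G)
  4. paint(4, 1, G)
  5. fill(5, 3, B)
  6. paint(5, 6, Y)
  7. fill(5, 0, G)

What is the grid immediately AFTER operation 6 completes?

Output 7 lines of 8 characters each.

Answer: BBBBBBBB
BBBBBBBB
BBBBBBBB
BBBBBBBB
BGBBBKGB
BGBBBBYB
BGBBBBGK

Derivation:
After op 1 paint(4,5,K):
WWWWWWWW
WWWWWBBW
WWWWWWWW
WWWWWWWW
WGWWWKWW
WGWWWWWW
WGWWWWWK
After op 2 paint(4,6,G):
WWWWWWWW
WWWWWBBW
WWWWWWWW
WWWWWWWW
WGWWWKGW
WGWWWWWW
WGWWWWWK
After op 3 paint(6,6,G):
WWWWWWWW
WWWWWBBW
WWWWWWWW
WWWWWWWW
WGWWWKGW
WGWWWWWW
WGWWWWGK
After op 4 paint(4,1,G):
WWWWWWWW
WWWWWBBW
WWWWWWWW
WWWWWWWW
WGWWWKGW
WGWWWWWW
WGWWWWGK
After op 5 fill(5,3,B) [47 cells changed]:
BBBBBBBB
BBBBBBBB
BBBBBBBB
BBBBBBBB
BGBBBKGB
BGBBBBBB
BGBBBBGK
After op 6 paint(5,6,Y):
BBBBBBBB
BBBBBBBB
BBBBBBBB
BBBBBBBB
BGBBBKGB
BGBBBBYB
BGBBBBGK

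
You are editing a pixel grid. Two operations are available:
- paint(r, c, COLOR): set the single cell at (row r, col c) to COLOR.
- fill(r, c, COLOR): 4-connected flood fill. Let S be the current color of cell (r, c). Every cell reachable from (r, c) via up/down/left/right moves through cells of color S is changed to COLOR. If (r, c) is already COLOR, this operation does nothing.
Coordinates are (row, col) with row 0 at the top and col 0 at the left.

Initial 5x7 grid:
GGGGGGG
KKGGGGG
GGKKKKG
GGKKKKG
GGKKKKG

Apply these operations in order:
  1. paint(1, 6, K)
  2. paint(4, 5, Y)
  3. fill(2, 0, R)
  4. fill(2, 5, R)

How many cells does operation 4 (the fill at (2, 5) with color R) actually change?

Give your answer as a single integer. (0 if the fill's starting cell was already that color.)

After op 1 paint(1,6,K):
GGGGGGG
KKGGGGK
GGKKKKG
GGKKKKG
GGKKKKG
After op 2 paint(4,5,Y):
GGGGGGG
KKGGGGK
GGKKKKG
GGKKKKG
GGKKKYG
After op 3 fill(2,0,R) [6 cells changed]:
GGGGGGG
KKGGGGK
RRKKKKG
RRKKKKG
RRKKKYG
After op 4 fill(2,5,R) [11 cells changed]:
GGGGGGG
KKGGGGK
RRRRRRG
RRRRRRG
RRRRRYG

Answer: 11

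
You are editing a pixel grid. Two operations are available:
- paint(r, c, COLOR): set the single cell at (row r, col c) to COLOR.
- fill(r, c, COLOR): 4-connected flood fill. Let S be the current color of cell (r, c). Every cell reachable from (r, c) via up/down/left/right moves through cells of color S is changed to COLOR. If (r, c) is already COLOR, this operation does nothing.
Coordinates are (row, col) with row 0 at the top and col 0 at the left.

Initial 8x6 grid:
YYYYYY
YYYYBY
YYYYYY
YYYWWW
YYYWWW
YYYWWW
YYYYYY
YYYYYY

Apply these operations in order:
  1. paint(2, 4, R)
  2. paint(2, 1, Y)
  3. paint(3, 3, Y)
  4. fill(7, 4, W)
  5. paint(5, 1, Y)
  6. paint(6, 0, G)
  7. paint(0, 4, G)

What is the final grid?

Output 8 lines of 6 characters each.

After op 1 paint(2,4,R):
YYYYYY
YYYYBY
YYYYRY
YYYWWW
YYYWWW
YYYWWW
YYYYYY
YYYYYY
After op 2 paint(2,1,Y):
YYYYYY
YYYYBY
YYYYRY
YYYWWW
YYYWWW
YYYWWW
YYYYYY
YYYYYY
After op 3 paint(3,3,Y):
YYYYYY
YYYYBY
YYYYRY
YYYYWW
YYYWWW
YYYWWW
YYYYYY
YYYYYY
After op 4 fill(7,4,W) [38 cells changed]:
WWWWWW
WWWWBW
WWWWRW
WWWWWW
WWWWWW
WWWWWW
WWWWWW
WWWWWW
After op 5 paint(5,1,Y):
WWWWWW
WWWWBW
WWWWRW
WWWWWW
WWWWWW
WYWWWW
WWWWWW
WWWWWW
After op 6 paint(6,0,G):
WWWWWW
WWWWBW
WWWWRW
WWWWWW
WWWWWW
WYWWWW
GWWWWW
WWWWWW
After op 7 paint(0,4,G):
WWWWGW
WWWWBW
WWWWRW
WWWWWW
WWWWWW
WYWWWW
GWWWWW
WWWWWW

Answer: WWWWGW
WWWWBW
WWWWRW
WWWWWW
WWWWWW
WYWWWW
GWWWWW
WWWWWW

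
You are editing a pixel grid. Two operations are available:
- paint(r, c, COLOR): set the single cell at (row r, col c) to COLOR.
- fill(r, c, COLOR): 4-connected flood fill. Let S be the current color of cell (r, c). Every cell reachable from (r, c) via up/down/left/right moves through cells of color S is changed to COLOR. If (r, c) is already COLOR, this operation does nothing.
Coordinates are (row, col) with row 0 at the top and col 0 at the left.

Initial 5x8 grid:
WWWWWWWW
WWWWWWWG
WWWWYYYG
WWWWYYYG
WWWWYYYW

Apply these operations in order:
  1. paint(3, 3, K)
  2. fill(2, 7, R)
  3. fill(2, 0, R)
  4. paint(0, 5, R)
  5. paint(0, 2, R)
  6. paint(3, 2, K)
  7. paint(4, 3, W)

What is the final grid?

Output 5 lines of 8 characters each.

After op 1 paint(3,3,K):
WWWWWWWW
WWWWWWWG
WWWWYYYG
WWWKYYYG
WWWWYYYW
After op 2 fill(2,7,R) [3 cells changed]:
WWWWWWWW
WWWWWWWR
WWWWYYYR
WWWKYYYR
WWWWYYYW
After op 3 fill(2,0,R) [26 cells changed]:
RRRRRRRR
RRRRRRRR
RRRRYYYR
RRRKYYYR
RRRRYYYW
After op 4 paint(0,5,R):
RRRRRRRR
RRRRRRRR
RRRRYYYR
RRRKYYYR
RRRRYYYW
After op 5 paint(0,2,R):
RRRRRRRR
RRRRRRRR
RRRRYYYR
RRRKYYYR
RRRRYYYW
After op 6 paint(3,2,K):
RRRRRRRR
RRRRRRRR
RRRRYYYR
RRKKYYYR
RRRRYYYW
After op 7 paint(4,3,W):
RRRRRRRR
RRRRRRRR
RRRRYYYR
RRKKYYYR
RRRWYYYW

Answer: RRRRRRRR
RRRRRRRR
RRRRYYYR
RRKKYYYR
RRRWYYYW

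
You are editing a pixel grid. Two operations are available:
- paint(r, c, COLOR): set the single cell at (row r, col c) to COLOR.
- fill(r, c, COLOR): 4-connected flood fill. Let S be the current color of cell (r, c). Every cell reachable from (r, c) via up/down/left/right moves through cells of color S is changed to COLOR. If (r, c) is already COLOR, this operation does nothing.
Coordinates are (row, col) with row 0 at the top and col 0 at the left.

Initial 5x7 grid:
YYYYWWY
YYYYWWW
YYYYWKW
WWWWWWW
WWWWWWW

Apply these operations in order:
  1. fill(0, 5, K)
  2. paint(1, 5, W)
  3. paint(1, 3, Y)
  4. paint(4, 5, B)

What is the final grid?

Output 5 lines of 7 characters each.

After op 1 fill(0,5,K) [21 cells changed]:
YYYYKKY
YYYYKKK
YYYYKKK
KKKKKKK
KKKKKKK
After op 2 paint(1,5,W):
YYYYKKY
YYYYKWK
YYYYKKK
KKKKKKK
KKKKKKK
After op 3 paint(1,3,Y):
YYYYKKY
YYYYKWK
YYYYKKK
KKKKKKK
KKKKKKK
After op 4 paint(4,5,B):
YYYYKKY
YYYYKWK
YYYYKKK
KKKKKKK
KKKKKBK

Answer: YYYYKKY
YYYYKWK
YYYYKKK
KKKKKKK
KKKKKBK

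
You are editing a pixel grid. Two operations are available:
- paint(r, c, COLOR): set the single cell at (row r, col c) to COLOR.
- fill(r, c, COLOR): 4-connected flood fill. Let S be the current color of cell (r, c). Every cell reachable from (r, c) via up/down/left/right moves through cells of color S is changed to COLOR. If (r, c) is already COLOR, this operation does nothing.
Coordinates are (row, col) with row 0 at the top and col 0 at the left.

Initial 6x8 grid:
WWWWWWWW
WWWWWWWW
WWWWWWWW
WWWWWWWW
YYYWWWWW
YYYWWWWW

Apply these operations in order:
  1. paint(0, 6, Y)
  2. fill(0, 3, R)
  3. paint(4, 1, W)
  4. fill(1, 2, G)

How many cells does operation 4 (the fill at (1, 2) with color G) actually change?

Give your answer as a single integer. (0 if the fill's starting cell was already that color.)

After op 1 paint(0,6,Y):
WWWWWWYW
WWWWWWWW
WWWWWWWW
WWWWWWWW
YYYWWWWW
YYYWWWWW
After op 2 fill(0,3,R) [41 cells changed]:
RRRRRRYR
RRRRRRRR
RRRRRRRR
RRRRRRRR
YYYRRRRR
YYYRRRRR
After op 3 paint(4,1,W):
RRRRRRYR
RRRRRRRR
RRRRRRRR
RRRRRRRR
YWYRRRRR
YYYRRRRR
After op 4 fill(1,2,G) [41 cells changed]:
GGGGGGYG
GGGGGGGG
GGGGGGGG
GGGGGGGG
YWYGGGGG
YYYGGGGG

Answer: 41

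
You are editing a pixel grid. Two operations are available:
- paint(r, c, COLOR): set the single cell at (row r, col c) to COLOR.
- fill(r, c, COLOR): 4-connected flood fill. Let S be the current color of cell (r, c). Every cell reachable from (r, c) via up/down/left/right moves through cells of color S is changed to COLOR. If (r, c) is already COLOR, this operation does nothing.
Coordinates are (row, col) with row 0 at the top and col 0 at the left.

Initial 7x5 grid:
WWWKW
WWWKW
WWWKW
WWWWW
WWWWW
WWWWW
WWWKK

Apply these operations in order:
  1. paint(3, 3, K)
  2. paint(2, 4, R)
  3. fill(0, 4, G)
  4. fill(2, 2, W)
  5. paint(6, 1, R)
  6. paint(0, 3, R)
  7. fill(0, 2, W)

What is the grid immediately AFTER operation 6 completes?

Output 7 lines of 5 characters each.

Answer: WWWRG
WWWKG
WWWKR
WWWKW
WWWWW
WWWWW
WRWKK

Derivation:
After op 1 paint(3,3,K):
WWWKW
WWWKW
WWWKW
WWWKW
WWWWW
WWWWW
WWWKK
After op 2 paint(2,4,R):
WWWKW
WWWKW
WWWKR
WWWKW
WWWWW
WWWWW
WWWKK
After op 3 fill(0,4,G) [2 cells changed]:
WWWKG
WWWKG
WWWKR
WWWKW
WWWWW
WWWWW
WWWKK
After op 4 fill(2,2,W) [0 cells changed]:
WWWKG
WWWKG
WWWKR
WWWKW
WWWWW
WWWWW
WWWKK
After op 5 paint(6,1,R):
WWWKG
WWWKG
WWWKR
WWWKW
WWWWW
WWWWW
WRWKK
After op 6 paint(0,3,R):
WWWRG
WWWKG
WWWKR
WWWKW
WWWWW
WWWWW
WRWKK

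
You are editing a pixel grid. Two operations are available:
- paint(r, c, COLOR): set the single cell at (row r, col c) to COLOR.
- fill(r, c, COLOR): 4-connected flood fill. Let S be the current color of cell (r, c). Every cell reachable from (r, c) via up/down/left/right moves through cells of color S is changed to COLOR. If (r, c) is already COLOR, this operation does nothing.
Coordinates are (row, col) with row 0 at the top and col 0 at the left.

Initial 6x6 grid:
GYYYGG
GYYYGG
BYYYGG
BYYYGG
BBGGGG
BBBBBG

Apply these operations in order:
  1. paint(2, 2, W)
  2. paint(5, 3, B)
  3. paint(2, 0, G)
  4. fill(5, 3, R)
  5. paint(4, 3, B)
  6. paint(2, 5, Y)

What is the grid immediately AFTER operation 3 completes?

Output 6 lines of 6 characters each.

After op 1 paint(2,2,W):
GYYYGG
GYYYGG
BYWYGG
BYYYGG
BBGGGG
BBBBBG
After op 2 paint(5,3,B):
GYYYGG
GYYYGG
BYWYGG
BYYYGG
BBGGGG
BBBBBG
After op 3 paint(2,0,G):
GYYYGG
GYYYGG
GYWYGG
BYYYGG
BBGGGG
BBBBBG

Answer: GYYYGG
GYYYGG
GYWYGG
BYYYGG
BBGGGG
BBBBBG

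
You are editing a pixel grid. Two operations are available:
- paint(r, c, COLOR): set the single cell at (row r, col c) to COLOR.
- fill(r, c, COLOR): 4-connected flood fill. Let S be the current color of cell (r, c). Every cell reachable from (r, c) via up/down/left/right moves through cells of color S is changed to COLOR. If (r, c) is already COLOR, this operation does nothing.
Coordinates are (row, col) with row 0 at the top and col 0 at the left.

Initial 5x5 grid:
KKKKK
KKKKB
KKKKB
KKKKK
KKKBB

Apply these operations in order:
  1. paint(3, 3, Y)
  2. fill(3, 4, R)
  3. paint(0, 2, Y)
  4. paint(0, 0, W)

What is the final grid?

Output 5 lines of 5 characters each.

Answer: WKYKK
KKKKB
KKKKB
KKKYR
KKKBB

Derivation:
After op 1 paint(3,3,Y):
KKKKK
KKKKB
KKKKB
KKKYK
KKKBB
After op 2 fill(3,4,R) [1 cells changed]:
KKKKK
KKKKB
KKKKB
KKKYR
KKKBB
After op 3 paint(0,2,Y):
KKYKK
KKKKB
KKKKB
KKKYR
KKKBB
After op 4 paint(0,0,W):
WKYKK
KKKKB
KKKKB
KKKYR
KKKBB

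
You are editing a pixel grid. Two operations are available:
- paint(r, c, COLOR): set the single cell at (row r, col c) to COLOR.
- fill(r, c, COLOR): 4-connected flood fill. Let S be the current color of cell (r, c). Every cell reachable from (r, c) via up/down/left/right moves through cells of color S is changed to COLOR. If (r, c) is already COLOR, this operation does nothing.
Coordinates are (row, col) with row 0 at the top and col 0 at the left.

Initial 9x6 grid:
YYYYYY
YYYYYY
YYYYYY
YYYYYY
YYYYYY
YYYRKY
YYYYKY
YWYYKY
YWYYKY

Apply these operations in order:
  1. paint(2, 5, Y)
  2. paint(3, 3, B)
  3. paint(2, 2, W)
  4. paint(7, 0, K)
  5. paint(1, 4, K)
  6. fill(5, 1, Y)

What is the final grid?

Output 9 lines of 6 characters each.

After op 1 paint(2,5,Y):
YYYYYY
YYYYYY
YYYYYY
YYYYYY
YYYYYY
YYYRKY
YYYYKY
YWYYKY
YWYYKY
After op 2 paint(3,3,B):
YYYYYY
YYYYYY
YYYYYY
YYYBYY
YYYYYY
YYYRKY
YYYYKY
YWYYKY
YWYYKY
After op 3 paint(2,2,W):
YYYYYY
YYYYYY
YYWYYY
YYYBYY
YYYYYY
YYYRKY
YYYYKY
YWYYKY
YWYYKY
After op 4 paint(7,0,K):
YYYYYY
YYYYYY
YYWYYY
YYYBYY
YYYYYY
YYYRKY
YYYYKY
KWYYKY
YWYYKY
After op 5 paint(1,4,K):
YYYYYY
YYYYKY
YYWYYY
YYYBYY
YYYYYY
YYYRKY
YYYYKY
KWYYKY
YWYYKY
After op 6 fill(5,1,Y) [0 cells changed]:
YYYYYY
YYYYKY
YYWYYY
YYYBYY
YYYYYY
YYYRKY
YYYYKY
KWYYKY
YWYYKY

Answer: YYYYYY
YYYYKY
YYWYYY
YYYBYY
YYYYYY
YYYRKY
YYYYKY
KWYYKY
YWYYKY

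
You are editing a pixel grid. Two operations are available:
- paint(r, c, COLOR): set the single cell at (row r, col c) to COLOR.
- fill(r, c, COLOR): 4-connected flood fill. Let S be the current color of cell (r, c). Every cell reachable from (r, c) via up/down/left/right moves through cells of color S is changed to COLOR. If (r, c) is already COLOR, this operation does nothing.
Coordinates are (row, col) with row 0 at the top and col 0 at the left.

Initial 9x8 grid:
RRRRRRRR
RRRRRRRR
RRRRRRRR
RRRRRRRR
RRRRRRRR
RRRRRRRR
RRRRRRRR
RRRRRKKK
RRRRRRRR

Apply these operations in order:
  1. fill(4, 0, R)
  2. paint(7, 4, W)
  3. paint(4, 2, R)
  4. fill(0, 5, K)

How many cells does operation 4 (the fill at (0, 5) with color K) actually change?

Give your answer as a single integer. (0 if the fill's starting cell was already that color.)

Answer: 68

Derivation:
After op 1 fill(4,0,R) [0 cells changed]:
RRRRRRRR
RRRRRRRR
RRRRRRRR
RRRRRRRR
RRRRRRRR
RRRRRRRR
RRRRRRRR
RRRRRKKK
RRRRRRRR
After op 2 paint(7,4,W):
RRRRRRRR
RRRRRRRR
RRRRRRRR
RRRRRRRR
RRRRRRRR
RRRRRRRR
RRRRRRRR
RRRRWKKK
RRRRRRRR
After op 3 paint(4,2,R):
RRRRRRRR
RRRRRRRR
RRRRRRRR
RRRRRRRR
RRRRRRRR
RRRRRRRR
RRRRRRRR
RRRRWKKK
RRRRRRRR
After op 4 fill(0,5,K) [68 cells changed]:
KKKKKKKK
KKKKKKKK
KKKKKKKK
KKKKKKKK
KKKKKKKK
KKKKKKKK
KKKKKKKK
KKKKWKKK
KKKKKKKK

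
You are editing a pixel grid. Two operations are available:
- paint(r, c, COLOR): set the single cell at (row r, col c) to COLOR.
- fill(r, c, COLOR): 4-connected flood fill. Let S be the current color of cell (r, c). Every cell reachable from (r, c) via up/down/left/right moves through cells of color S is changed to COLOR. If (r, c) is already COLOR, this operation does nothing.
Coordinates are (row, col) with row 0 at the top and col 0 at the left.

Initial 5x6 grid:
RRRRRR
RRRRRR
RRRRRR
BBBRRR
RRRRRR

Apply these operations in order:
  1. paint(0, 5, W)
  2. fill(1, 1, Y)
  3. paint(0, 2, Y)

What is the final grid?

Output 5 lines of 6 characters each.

Answer: YYYYYW
YYYYYY
YYYYYY
BBBYYY
YYYYYY

Derivation:
After op 1 paint(0,5,W):
RRRRRW
RRRRRR
RRRRRR
BBBRRR
RRRRRR
After op 2 fill(1,1,Y) [26 cells changed]:
YYYYYW
YYYYYY
YYYYYY
BBBYYY
YYYYYY
After op 3 paint(0,2,Y):
YYYYYW
YYYYYY
YYYYYY
BBBYYY
YYYYYY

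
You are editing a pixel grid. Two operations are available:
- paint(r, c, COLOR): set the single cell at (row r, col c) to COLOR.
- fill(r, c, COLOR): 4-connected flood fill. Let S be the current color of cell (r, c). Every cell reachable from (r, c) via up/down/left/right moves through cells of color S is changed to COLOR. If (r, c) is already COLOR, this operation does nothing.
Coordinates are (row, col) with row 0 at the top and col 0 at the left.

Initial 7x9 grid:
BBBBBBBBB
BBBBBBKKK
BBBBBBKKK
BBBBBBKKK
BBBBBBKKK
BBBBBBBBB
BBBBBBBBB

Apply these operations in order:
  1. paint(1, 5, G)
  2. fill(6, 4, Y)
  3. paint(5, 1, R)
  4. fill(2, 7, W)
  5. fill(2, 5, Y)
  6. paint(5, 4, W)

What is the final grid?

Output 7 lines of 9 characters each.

After op 1 paint(1,5,G):
BBBBBBBBB
BBBBBGKKK
BBBBBBKKK
BBBBBBKKK
BBBBBBKKK
BBBBBBBBB
BBBBBBBBB
After op 2 fill(6,4,Y) [50 cells changed]:
YYYYYYYYY
YYYYYGKKK
YYYYYYKKK
YYYYYYKKK
YYYYYYKKK
YYYYYYYYY
YYYYYYYYY
After op 3 paint(5,1,R):
YYYYYYYYY
YYYYYGKKK
YYYYYYKKK
YYYYYYKKK
YYYYYYKKK
YRYYYYYYY
YYYYYYYYY
After op 4 fill(2,7,W) [12 cells changed]:
YYYYYYYYY
YYYYYGWWW
YYYYYYWWW
YYYYYYWWW
YYYYYYWWW
YRYYYYYYY
YYYYYYYYY
After op 5 fill(2,5,Y) [0 cells changed]:
YYYYYYYYY
YYYYYGWWW
YYYYYYWWW
YYYYYYWWW
YYYYYYWWW
YRYYYYYYY
YYYYYYYYY
After op 6 paint(5,4,W):
YYYYYYYYY
YYYYYGWWW
YYYYYYWWW
YYYYYYWWW
YYYYYYWWW
YRYYWYYYY
YYYYYYYYY

Answer: YYYYYYYYY
YYYYYGWWW
YYYYYYWWW
YYYYYYWWW
YYYYYYWWW
YRYYWYYYY
YYYYYYYYY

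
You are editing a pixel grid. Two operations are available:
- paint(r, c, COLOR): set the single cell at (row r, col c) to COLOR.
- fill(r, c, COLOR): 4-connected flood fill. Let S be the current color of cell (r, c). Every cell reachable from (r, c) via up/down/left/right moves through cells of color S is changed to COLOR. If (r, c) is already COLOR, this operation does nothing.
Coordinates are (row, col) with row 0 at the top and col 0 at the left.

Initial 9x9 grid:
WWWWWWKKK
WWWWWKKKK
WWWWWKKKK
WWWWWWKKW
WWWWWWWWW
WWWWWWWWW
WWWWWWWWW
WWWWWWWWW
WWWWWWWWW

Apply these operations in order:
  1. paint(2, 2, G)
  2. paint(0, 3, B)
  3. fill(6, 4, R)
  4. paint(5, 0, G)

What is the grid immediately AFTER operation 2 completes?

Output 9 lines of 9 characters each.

Answer: WWWBWWKKK
WWWWWKKKK
WWGWWKKKK
WWWWWWKKW
WWWWWWWWW
WWWWWWWWW
WWWWWWWWW
WWWWWWWWW
WWWWWWWWW

Derivation:
After op 1 paint(2,2,G):
WWWWWWKKK
WWWWWKKKK
WWGWWKKKK
WWWWWWKKW
WWWWWWWWW
WWWWWWWWW
WWWWWWWWW
WWWWWWWWW
WWWWWWWWW
After op 2 paint(0,3,B):
WWWBWWKKK
WWWWWKKKK
WWGWWKKKK
WWWWWWKKW
WWWWWWWWW
WWWWWWWWW
WWWWWWWWW
WWWWWWWWW
WWWWWWWWW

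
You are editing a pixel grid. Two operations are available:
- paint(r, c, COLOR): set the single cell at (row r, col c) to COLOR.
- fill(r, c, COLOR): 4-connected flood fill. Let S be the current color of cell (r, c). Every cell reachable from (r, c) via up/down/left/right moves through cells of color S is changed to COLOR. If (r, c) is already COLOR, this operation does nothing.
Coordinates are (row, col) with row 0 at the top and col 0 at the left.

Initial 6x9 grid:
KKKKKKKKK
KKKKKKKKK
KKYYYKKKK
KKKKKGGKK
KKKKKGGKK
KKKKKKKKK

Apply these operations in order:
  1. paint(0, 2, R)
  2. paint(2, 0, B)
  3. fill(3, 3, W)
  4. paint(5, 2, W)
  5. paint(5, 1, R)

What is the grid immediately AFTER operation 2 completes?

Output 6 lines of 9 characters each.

Answer: KKRKKKKKK
KKKKKKKKK
BKYYYKKKK
KKKKKGGKK
KKKKKGGKK
KKKKKKKKK

Derivation:
After op 1 paint(0,2,R):
KKRKKKKKK
KKKKKKKKK
KKYYYKKKK
KKKKKGGKK
KKKKKGGKK
KKKKKKKKK
After op 2 paint(2,0,B):
KKRKKKKKK
KKKKKKKKK
BKYYYKKKK
KKKKKGGKK
KKKKKGGKK
KKKKKKKKK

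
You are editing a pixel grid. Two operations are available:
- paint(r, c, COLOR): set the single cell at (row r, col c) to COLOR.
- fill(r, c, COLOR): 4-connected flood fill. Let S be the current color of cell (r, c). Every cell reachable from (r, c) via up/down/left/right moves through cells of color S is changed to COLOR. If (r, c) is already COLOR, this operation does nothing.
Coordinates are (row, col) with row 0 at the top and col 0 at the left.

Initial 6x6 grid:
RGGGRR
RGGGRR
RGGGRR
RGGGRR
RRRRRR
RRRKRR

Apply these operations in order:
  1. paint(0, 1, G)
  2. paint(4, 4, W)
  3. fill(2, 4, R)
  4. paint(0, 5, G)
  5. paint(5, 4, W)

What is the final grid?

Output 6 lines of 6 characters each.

After op 1 paint(0,1,G):
RGGGRR
RGGGRR
RGGGRR
RGGGRR
RRRRRR
RRRKRR
After op 2 paint(4,4,W):
RGGGRR
RGGGRR
RGGGRR
RGGGRR
RRRRWR
RRRKRR
After op 3 fill(2,4,R) [0 cells changed]:
RGGGRR
RGGGRR
RGGGRR
RGGGRR
RRRRWR
RRRKRR
After op 4 paint(0,5,G):
RGGGRG
RGGGRR
RGGGRR
RGGGRR
RRRRWR
RRRKRR
After op 5 paint(5,4,W):
RGGGRG
RGGGRR
RGGGRR
RGGGRR
RRRRWR
RRRKWR

Answer: RGGGRG
RGGGRR
RGGGRR
RGGGRR
RRRRWR
RRRKWR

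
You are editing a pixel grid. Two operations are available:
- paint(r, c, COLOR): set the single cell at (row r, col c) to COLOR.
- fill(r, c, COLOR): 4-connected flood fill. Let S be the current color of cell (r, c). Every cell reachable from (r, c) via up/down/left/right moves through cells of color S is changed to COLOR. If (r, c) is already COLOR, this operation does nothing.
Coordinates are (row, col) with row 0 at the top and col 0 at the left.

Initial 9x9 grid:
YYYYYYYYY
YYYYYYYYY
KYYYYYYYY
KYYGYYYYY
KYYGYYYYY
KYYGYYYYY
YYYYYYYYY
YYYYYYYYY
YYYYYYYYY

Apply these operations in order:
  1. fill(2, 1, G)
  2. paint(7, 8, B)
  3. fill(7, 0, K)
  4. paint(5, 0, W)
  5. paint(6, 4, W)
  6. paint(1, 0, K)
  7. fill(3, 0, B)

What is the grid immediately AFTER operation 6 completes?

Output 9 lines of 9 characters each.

Answer: KKKKKKKKK
KKKKKKKKK
KKKKKKKKK
KKKKKKKKK
KKKKKKKKK
WKKKKKKKK
KKKKWKKKK
KKKKKKKKB
KKKKKKKKK

Derivation:
After op 1 fill(2,1,G) [74 cells changed]:
GGGGGGGGG
GGGGGGGGG
KGGGGGGGG
KGGGGGGGG
KGGGGGGGG
KGGGGGGGG
GGGGGGGGG
GGGGGGGGG
GGGGGGGGG
After op 2 paint(7,8,B):
GGGGGGGGG
GGGGGGGGG
KGGGGGGGG
KGGGGGGGG
KGGGGGGGG
KGGGGGGGG
GGGGGGGGG
GGGGGGGGB
GGGGGGGGG
After op 3 fill(7,0,K) [76 cells changed]:
KKKKKKKKK
KKKKKKKKK
KKKKKKKKK
KKKKKKKKK
KKKKKKKKK
KKKKKKKKK
KKKKKKKKK
KKKKKKKKB
KKKKKKKKK
After op 4 paint(5,0,W):
KKKKKKKKK
KKKKKKKKK
KKKKKKKKK
KKKKKKKKK
KKKKKKKKK
WKKKKKKKK
KKKKKKKKK
KKKKKKKKB
KKKKKKKKK
After op 5 paint(6,4,W):
KKKKKKKKK
KKKKKKKKK
KKKKKKKKK
KKKKKKKKK
KKKKKKKKK
WKKKKKKKK
KKKKWKKKK
KKKKKKKKB
KKKKKKKKK
After op 6 paint(1,0,K):
KKKKKKKKK
KKKKKKKKK
KKKKKKKKK
KKKKKKKKK
KKKKKKKKK
WKKKKKKKK
KKKKWKKKK
KKKKKKKKB
KKKKKKKKK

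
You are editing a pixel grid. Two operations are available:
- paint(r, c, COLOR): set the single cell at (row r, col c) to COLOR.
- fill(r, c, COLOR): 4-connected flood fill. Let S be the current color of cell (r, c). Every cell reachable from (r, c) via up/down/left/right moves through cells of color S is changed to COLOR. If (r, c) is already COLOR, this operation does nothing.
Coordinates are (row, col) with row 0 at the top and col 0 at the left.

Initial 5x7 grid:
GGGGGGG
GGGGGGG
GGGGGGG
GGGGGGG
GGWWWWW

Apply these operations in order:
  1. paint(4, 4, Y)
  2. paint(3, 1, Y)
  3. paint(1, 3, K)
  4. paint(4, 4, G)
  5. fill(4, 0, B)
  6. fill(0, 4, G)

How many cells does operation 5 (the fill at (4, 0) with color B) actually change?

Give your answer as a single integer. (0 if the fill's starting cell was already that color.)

Answer: 29

Derivation:
After op 1 paint(4,4,Y):
GGGGGGG
GGGGGGG
GGGGGGG
GGGGGGG
GGWWYWW
After op 2 paint(3,1,Y):
GGGGGGG
GGGGGGG
GGGGGGG
GYGGGGG
GGWWYWW
After op 3 paint(1,3,K):
GGGGGGG
GGGKGGG
GGGGGGG
GYGGGGG
GGWWYWW
After op 4 paint(4,4,G):
GGGGGGG
GGGKGGG
GGGGGGG
GYGGGGG
GGWWGWW
After op 5 fill(4,0,B) [29 cells changed]:
BBBBBBB
BBBKBBB
BBBBBBB
BYBBBBB
BBWWBWW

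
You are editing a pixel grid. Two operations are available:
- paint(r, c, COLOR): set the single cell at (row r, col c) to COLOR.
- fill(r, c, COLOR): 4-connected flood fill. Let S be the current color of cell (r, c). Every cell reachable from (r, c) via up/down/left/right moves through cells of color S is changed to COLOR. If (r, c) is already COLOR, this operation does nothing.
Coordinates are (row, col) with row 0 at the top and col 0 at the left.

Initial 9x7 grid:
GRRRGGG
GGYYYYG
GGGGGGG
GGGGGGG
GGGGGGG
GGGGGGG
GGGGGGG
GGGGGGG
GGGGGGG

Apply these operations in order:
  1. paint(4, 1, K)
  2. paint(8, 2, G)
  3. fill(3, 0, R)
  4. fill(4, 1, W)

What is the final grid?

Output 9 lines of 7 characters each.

Answer: RRRRRRR
RRYYYYR
RRRRRRR
RRRRRRR
RWRRRRR
RRRRRRR
RRRRRRR
RRRRRRR
RRRRRRR

Derivation:
After op 1 paint(4,1,K):
GRRRGGG
GGYYYYG
GGGGGGG
GGGGGGG
GKGGGGG
GGGGGGG
GGGGGGG
GGGGGGG
GGGGGGG
After op 2 paint(8,2,G):
GRRRGGG
GGYYYYG
GGGGGGG
GGGGGGG
GKGGGGG
GGGGGGG
GGGGGGG
GGGGGGG
GGGGGGG
After op 3 fill(3,0,R) [55 cells changed]:
RRRRRRR
RRYYYYR
RRRRRRR
RRRRRRR
RKRRRRR
RRRRRRR
RRRRRRR
RRRRRRR
RRRRRRR
After op 4 fill(4,1,W) [1 cells changed]:
RRRRRRR
RRYYYYR
RRRRRRR
RRRRRRR
RWRRRRR
RRRRRRR
RRRRRRR
RRRRRRR
RRRRRRR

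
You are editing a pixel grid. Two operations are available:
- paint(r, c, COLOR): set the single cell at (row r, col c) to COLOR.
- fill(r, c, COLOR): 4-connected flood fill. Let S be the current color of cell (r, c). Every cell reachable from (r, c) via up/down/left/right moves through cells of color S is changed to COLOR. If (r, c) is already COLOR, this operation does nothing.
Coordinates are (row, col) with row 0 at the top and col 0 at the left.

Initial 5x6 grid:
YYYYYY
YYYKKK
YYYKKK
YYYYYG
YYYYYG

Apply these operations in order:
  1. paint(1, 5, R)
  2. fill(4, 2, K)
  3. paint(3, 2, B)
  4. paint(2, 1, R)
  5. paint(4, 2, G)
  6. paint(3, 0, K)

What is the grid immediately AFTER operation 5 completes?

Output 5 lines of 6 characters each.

After op 1 paint(1,5,R):
YYYYYY
YYYKKR
YYYKKK
YYYYYG
YYYYYG
After op 2 fill(4,2,K) [22 cells changed]:
KKKKKK
KKKKKR
KKKKKK
KKKKKG
KKKKKG
After op 3 paint(3,2,B):
KKKKKK
KKKKKR
KKKKKK
KKBKKG
KKKKKG
After op 4 paint(2,1,R):
KKKKKK
KKKKKR
KRKKKK
KKBKKG
KKKKKG
After op 5 paint(4,2,G):
KKKKKK
KKKKKR
KRKKKK
KKBKKG
KKGKKG

Answer: KKKKKK
KKKKKR
KRKKKK
KKBKKG
KKGKKG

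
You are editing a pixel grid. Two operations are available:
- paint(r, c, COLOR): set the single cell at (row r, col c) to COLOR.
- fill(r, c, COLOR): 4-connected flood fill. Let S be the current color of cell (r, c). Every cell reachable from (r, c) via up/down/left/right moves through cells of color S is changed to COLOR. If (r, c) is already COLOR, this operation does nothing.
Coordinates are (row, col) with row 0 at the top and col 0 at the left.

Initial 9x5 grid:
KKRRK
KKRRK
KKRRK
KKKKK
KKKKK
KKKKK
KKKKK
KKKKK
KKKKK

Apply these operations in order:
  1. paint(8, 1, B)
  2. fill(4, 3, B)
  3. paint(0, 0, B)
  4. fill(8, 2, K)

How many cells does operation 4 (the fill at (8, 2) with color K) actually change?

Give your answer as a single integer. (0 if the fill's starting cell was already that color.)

After op 1 paint(8,1,B):
KKRRK
KKRRK
KKRRK
KKKKK
KKKKK
KKKKK
KKKKK
KKKKK
KBKKK
After op 2 fill(4,3,B) [38 cells changed]:
BBRRB
BBRRB
BBRRB
BBBBB
BBBBB
BBBBB
BBBBB
BBBBB
BBBBB
After op 3 paint(0,0,B):
BBRRB
BBRRB
BBRRB
BBBBB
BBBBB
BBBBB
BBBBB
BBBBB
BBBBB
After op 4 fill(8,2,K) [39 cells changed]:
KKRRK
KKRRK
KKRRK
KKKKK
KKKKK
KKKKK
KKKKK
KKKKK
KKKKK

Answer: 39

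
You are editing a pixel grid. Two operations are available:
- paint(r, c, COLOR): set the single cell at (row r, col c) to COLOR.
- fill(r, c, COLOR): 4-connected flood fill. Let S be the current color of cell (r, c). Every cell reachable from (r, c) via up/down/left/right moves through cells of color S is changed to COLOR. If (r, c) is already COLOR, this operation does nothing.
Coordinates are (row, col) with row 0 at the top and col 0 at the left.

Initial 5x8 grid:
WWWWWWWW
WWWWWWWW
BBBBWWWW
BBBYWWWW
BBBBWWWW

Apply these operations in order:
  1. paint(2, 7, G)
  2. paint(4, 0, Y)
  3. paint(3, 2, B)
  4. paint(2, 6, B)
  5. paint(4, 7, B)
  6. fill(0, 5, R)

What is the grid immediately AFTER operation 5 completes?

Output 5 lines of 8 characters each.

Answer: WWWWWWWW
WWWWWWWW
BBBBWWBG
BBBYWWWW
YBBBWWWB

Derivation:
After op 1 paint(2,7,G):
WWWWWWWW
WWWWWWWW
BBBBWWWG
BBBYWWWW
BBBBWWWW
After op 2 paint(4,0,Y):
WWWWWWWW
WWWWWWWW
BBBBWWWG
BBBYWWWW
YBBBWWWW
After op 3 paint(3,2,B):
WWWWWWWW
WWWWWWWW
BBBBWWWG
BBBYWWWW
YBBBWWWW
After op 4 paint(2,6,B):
WWWWWWWW
WWWWWWWW
BBBBWWBG
BBBYWWWW
YBBBWWWW
After op 5 paint(4,7,B):
WWWWWWWW
WWWWWWWW
BBBBWWBG
BBBYWWWW
YBBBWWWB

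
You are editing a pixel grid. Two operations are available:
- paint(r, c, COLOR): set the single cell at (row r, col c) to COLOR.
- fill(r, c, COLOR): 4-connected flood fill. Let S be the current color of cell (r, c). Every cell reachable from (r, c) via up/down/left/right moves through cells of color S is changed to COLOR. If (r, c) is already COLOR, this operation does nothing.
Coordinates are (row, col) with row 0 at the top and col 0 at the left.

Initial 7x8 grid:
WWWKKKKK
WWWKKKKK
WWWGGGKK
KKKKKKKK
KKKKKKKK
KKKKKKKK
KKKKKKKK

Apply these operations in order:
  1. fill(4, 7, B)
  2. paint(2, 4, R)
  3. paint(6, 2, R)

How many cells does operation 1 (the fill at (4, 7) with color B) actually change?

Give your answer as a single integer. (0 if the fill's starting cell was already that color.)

After op 1 fill(4,7,B) [44 cells changed]:
WWWBBBBB
WWWBBBBB
WWWGGGBB
BBBBBBBB
BBBBBBBB
BBBBBBBB
BBBBBBBB

Answer: 44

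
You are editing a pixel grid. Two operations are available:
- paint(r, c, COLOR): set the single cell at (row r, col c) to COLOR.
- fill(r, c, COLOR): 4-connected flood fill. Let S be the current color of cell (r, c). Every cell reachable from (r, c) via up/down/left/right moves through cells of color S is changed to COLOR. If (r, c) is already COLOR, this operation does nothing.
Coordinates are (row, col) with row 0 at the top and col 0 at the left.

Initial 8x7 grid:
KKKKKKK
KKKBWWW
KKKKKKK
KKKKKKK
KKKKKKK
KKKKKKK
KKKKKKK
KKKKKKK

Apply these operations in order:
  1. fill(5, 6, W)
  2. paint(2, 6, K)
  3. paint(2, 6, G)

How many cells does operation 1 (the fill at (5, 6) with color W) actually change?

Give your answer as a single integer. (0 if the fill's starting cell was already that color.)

After op 1 fill(5,6,W) [52 cells changed]:
WWWWWWW
WWWBWWW
WWWWWWW
WWWWWWW
WWWWWWW
WWWWWWW
WWWWWWW
WWWWWWW

Answer: 52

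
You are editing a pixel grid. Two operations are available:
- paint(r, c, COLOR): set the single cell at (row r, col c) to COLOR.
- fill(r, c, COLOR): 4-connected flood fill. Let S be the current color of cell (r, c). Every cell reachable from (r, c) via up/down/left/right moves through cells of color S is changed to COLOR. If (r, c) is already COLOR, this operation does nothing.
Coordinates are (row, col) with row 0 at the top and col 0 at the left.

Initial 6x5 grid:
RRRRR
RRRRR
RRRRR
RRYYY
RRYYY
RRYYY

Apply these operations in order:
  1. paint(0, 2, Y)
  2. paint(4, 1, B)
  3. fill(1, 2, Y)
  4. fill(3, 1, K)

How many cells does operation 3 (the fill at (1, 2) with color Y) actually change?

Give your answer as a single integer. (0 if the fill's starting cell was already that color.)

After op 1 paint(0,2,Y):
RRYRR
RRRRR
RRRRR
RRYYY
RRYYY
RRYYY
After op 2 paint(4,1,B):
RRYRR
RRRRR
RRRRR
RRYYY
RBYYY
RRYYY
After op 3 fill(1,2,Y) [19 cells changed]:
YYYYY
YYYYY
YYYYY
YYYYY
YBYYY
YYYYY

Answer: 19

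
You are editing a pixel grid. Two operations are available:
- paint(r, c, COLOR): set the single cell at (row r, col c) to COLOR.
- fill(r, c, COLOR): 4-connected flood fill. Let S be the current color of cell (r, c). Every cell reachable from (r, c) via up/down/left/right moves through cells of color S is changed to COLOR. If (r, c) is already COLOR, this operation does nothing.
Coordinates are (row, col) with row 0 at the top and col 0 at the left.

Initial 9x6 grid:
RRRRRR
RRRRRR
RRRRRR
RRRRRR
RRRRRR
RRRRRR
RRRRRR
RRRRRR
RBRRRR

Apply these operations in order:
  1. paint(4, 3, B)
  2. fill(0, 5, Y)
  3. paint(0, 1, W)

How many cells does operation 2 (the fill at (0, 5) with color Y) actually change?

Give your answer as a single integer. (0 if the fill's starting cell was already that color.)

After op 1 paint(4,3,B):
RRRRRR
RRRRRR
RRRRRR
RRRRRR
RRRBRR
RRRRRR
RRRRRR
RRRRRR
RBRRRR
After op 2 fill(0,5,Y) [52 cells changed]:
YYYYYY
YYYYYY
YYYYYY
YYYYYY
YYYBYY
YYYYYY
YYYYYY
YYYYYY
YBYYYY

Answer: 52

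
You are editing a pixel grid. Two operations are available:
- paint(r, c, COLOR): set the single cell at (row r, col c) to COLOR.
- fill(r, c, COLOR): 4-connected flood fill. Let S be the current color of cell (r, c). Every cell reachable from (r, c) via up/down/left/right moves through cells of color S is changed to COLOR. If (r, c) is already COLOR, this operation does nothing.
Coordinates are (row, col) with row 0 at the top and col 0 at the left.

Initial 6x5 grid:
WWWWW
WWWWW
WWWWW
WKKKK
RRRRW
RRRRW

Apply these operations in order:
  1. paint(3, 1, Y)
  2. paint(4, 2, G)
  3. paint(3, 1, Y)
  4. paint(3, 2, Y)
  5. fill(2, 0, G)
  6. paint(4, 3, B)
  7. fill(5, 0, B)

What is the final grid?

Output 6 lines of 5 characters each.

After op 1 paint(3,1,Y):
WWWWW
WWWWW
WWWWW
WYKKK
RRRRW
RRRRW
After op 2 paint(4,2,G):
WWWWW
WWWWW
WWWWW
WYKKK
RRGRW
RRRRW
After op 3 paint(3,1,Y):
WWWWW
WWWWW
WWWWW
WYKKK
RRGRW
RRRRW
After op 4 paint(3,2,Y):
WWWWW
WWWWW
WWWWW
WYYKK
RRGRW
RRRRW
After op 5 fill(2,0,G) [16 cells changed]:
GGGGG
GGGGG
GGGGG
GYYKK
RRGRW
RRRRW
After op 6 paint(4,3,B):
GGGGG
GGGGG
GGGGG
GYYKK
RRGBW
RRRRW
After op 7 fill(5,0,B) [6 cells changed]:
GGGGG
GGGGG
GGGGG
GYYKK
BBGBW
BBBBW

Answer: GGGGG
GGGGG
GGGGG
GYYKK
BBGBW
BBBBW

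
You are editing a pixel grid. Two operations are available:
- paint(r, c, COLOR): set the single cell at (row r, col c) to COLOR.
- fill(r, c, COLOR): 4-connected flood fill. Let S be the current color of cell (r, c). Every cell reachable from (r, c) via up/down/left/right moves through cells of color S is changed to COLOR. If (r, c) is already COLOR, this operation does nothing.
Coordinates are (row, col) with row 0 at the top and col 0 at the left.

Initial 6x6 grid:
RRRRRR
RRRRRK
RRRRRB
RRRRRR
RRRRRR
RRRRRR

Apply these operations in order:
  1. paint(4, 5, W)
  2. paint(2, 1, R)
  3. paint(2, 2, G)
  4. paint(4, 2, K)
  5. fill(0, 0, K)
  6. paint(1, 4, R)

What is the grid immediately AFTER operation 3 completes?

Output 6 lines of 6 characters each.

After op 1 paint(4,5,W):
RRRRRR
RRRRRK
RRRRRB
RRRRRR
RRRRRW
RRRRRR
After op 2 paint(2,1,R):
RRRRRR
RRRRRK
RRRRRB
RRRRRR
RRRRRW
RRRRRR
After op 3 paint(2,2,G):
RRRRRR
RRRRRK
RRGRRB
RRRRRR
RRRRRW
RRRRRR

Answer: RRRRRR
RRRRRK
RRGRRB
RRRRRR
RRRRRW
RRRRRR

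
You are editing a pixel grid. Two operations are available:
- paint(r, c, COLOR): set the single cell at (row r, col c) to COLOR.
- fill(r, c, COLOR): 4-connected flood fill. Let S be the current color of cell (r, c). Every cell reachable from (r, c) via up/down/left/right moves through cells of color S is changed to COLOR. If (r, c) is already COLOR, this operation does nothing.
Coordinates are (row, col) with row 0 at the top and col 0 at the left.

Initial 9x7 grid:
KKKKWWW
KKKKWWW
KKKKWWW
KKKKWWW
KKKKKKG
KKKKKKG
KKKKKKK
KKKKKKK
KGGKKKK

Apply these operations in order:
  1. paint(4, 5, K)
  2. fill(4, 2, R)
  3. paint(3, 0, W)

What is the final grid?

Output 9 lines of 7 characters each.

Answer: RRRRWWW
RRRRWWW
RRRRWWW
WRRRWWW
RRRRRRG
RRRRRRG
RRRRRRR
RRRRRRR
RGGRRRR

Derivation:
After op 1 paint(4,5,K):
KKKKWWW
KKKKWWW
KKKKWWW
KKKKWWW
KKKKKKG
KKKKKKG
KKKKKKK
KKKKKKK
KGGKKKK
After op 2 fill(4,2,R) [47 cells changed]:
RRRRWWW
RRRRWWW
RRRRWWW
RRRRWWW
RRRRRRG
RRRRRRG
RRRRRRR
RRRRRRR
RGGRRRR
After op 3 paint(3,0,W):
RRRRWWW
RRRRWWW
RRRRWWW
WRRRWWW
RRRRRRG
RRRRRRG
RRRRRRR
RRRRRRR
RGGRRRR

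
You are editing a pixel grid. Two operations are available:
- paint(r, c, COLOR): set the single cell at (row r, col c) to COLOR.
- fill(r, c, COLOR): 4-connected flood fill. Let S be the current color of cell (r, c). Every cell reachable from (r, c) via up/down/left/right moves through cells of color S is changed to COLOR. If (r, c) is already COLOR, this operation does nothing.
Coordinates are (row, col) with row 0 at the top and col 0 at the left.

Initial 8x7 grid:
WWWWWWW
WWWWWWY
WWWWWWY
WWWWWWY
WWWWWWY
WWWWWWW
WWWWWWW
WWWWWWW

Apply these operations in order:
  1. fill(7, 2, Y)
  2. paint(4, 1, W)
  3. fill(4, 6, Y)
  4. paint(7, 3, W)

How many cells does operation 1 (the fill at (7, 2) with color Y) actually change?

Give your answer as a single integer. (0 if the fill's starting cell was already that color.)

After op 1 fill(7,2,Y) [52 cells changed]:
YYYYYYY
YYYYYYY
YYYYYYY
YYYYYYY
YYYYYYY
YYYYYYY
YYYYYYY
YYYYYYY

Answer: 52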